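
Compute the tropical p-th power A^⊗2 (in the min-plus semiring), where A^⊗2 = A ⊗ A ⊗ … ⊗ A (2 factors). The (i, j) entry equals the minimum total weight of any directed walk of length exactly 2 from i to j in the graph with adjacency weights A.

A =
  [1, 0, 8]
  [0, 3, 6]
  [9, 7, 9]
A^⊗2 =
  [0, 1, 6]
  [1, 0, 8]
  [7, 9, 13]

Each entry (A^⊗2)_ij equals the minimum over all length-2 walks i = v_0 → v_1 → … → v_2 = j of Σ_t A[v_t][v_{t+1}]. For example, for (i, j) = (0, 2) we minimise over 3 possible intermediate vertex sequences; the minimum is 6, attained along the walk 0 → 1 → 2.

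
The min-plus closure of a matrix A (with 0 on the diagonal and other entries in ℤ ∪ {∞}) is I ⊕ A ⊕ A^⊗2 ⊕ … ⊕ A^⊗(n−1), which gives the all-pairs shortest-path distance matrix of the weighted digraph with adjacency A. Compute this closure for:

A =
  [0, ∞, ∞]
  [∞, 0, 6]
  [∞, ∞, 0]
Closure =
  [0, ∞, ∞]
  [∞, 0, 6]
  [∞, ∞, 0]

This is the Floyd-Warshall all-pairs shortest-path computation. For each intermediate vertex k = 0, 1, …, 2, update dist[i][j] ← min(dist[i][j], dist[i][k] + dist[k][j]). The final matrix gives, for each (i, j), the minimum total weight of any directed path from i to j (possibly empty when i = j).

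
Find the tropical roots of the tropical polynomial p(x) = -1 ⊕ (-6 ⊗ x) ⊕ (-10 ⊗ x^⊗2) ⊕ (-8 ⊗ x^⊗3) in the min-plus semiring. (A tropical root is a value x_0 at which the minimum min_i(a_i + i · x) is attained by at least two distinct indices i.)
Roots: {-2, 4, 5}

Each tropical root is a break point of the lower envelope of the lines y = a_i + i · x (there are 4 lines, with slopes 0, 1, ..., 3). Only the lines that attain the minimum somewhere contribute to roots; other lines are dominated. Here the surviving (envelope) indices are i = 3, i = 2, i = 1, i = 0.
Intersections between consecutive envelope lines give the roots: for adjacent envelope indices i < j the intersection is x = (a_i − a_j) / (j − i). Reading off the sorted break points: {-2, 4, 5}.
Verification: at each break x_0, at least two indices attain the minimum of min_i(a_i + i · x_0).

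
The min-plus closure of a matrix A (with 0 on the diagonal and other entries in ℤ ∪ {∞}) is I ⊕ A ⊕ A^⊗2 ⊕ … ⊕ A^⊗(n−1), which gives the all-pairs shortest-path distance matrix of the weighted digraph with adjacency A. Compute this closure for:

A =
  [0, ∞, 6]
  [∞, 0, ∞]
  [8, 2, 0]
Closure =
  [0, 8, 6]
  [∞, 0, ∞]
  [8, 2, 0]

This is the Floyd-Warshall all-pairs shortest-path computation. For each intermediate vertex k = 0, 1, …, 2, update dist[i][j] ← min(dist[i][j], dist[i][k] + dist[k][j]). The final matrix gives, for each (i, j), the minimum total weight of any directed path from i to j (possibly empty when i = j).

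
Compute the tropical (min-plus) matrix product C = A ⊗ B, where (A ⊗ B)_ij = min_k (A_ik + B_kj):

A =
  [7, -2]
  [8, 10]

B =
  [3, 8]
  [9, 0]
A ⊗ B =
  [7, -2]
  [11, 10]

Apply the min-plus product entry-by-entry:
  C[0][0] = min over k of (A[0][0] + B[0][0] = 7 + 3 = 10, A[0][1] + B[1][0] = -2 + 9 = 7) = 7 (attained at k = 1)
  C[0][1] = min over k of (A[0][0] + B[0][1] = 7 + 8 = 15, A[0][1] + B[1][1] = -2 + 0 = -2) = -2 (attained at k = 1)
  C[1][0] = min over k of (A[1][0] + B[0][0] = 8 + 3 = 11, A[1][1] + B[1][0] = 10 + 9 = 19) = 11 (attained at k = 0)
  C[1][1] = min over k of (A[1][0] + B[0][1] = 8 + 8 = 16, A[1][1] + B[1][1] = 10 + 0 = 10) = 10 (attained at k = 1)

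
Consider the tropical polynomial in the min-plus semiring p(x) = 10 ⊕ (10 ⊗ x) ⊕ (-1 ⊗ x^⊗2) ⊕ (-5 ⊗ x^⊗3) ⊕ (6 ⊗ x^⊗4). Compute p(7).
p(7) = 10

A tropical monomial a ⊗ x^⊗i evaluates to a + i · x. Evaluating each term at x = 7:
  Term 0 contributes 10 + 0 · 7 = 10
  Term 1 contributes 10 + 1 · 7 = 17
  Term 2 contributes -1 + 2 · 7 = 13
  Term 3 contributes -5 + 3 · 7 = 16
  Term 4 contributes 6 + 4 · 7 = 34
p(7) = ⊕ of these = min[10, 17, 13, 16, 34] = 10.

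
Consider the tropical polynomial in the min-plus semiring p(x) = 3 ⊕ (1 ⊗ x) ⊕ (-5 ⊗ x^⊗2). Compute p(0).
p(0) = -5

A tropical monomial a ⊗ x^⊗i evaluates to a + i · x. Evaluating each term at x = 0:
  Term 0 contributes 3 + 0 · 0 = 3
  Term 1 contributes 1 + 1 · 0 = 1
  Term 2 contributes -5 + 2 · 0 = -5
p(0) = ⊕ of these = min[3, 1, -5] = -5.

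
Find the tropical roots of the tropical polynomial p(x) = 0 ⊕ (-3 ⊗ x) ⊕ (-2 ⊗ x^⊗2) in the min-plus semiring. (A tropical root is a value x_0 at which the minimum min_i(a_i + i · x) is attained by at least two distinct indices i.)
Roots: {-1, 3}

Each tropical root is a break point of the lower envelope of the lines y = a_i + i · x (there are 3 lines, with slopes 0, 1, ..., 2). Only the lines that attain the minimum somewhere contribute to roots; other lines are dominated. Here the surviving (envelope) indices are i = 2, i = 1, i = 0.
Intersections between consecutive envelope lines give the roots: for adjacent envelope indices i < j the intersection is x = (a_i − a_j) / (j − i). Reading off the sorted break points: {-1, 3}.
Verification: at each break x_0, at least two indices attain the minimum of min_i(a_i + i · x_0).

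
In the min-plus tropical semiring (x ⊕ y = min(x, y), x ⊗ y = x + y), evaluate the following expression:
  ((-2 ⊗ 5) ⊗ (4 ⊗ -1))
((-2 ⊗ 5) ⊗ (4 ⊗ -1)) = 6

Expand innermost to outermost. Recall ⊕ takes the minimum of its arguments and ⊗ takes their sum. Working out the expression ((-2 ⊗ 5) ⊗ (4 ⊗ -1)) gives 6.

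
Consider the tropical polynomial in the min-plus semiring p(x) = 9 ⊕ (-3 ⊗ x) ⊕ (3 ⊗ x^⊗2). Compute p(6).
p(6) = 3

A tropical monomial a ⊗ x^⊗i evaluates to a + i · x. Evaluating each term at x = 6:
  Term 0 contributes 9 + 0 · 6 = 9
  Term 1 contributes -3 + 1 · 6 = 3
  Term 2 contributes 3 + 2 · 6 = 15
p(6) = ⊕ of these = min[9, 3, 15] = 3.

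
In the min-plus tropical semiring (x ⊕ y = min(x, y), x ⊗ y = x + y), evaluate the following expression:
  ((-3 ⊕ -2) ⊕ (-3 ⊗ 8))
((-3 ⊕ -2) ⊕ (-3 ⊗ 8)) = -3

Expand innermost to outermost. Recall ⊕ takes the minimum of its arguments and ⊗ takes their sum. Working out the expression ((-3 ⊕ -2) ⊕ (-3 ⊗ 8)) gives -3.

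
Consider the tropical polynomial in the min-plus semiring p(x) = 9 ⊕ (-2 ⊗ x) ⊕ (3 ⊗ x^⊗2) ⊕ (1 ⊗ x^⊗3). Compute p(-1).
p(-1) = -3

A tropical monomial a ⊗ x^⊗i evaluates to a + i · x. Evaluating each term at x = -1:
  Term 0 contributes 9 + 0 · -1 = 9
  Term 1 contributes -2 + 1 · -1 = -3
  Term 2 contributes 3 + 2 · -1 = 1
  Term 3 contributes 1 + 3 · -1 = -2
p(-1) = ⊕ of these = min[9, -3, 1, -2] = -3.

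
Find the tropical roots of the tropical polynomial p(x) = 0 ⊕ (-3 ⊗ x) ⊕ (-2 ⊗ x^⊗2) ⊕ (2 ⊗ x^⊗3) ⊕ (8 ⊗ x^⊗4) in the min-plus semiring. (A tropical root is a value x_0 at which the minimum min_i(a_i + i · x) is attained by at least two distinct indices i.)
Roots: {-6, -4, -1, 3}

Each tropical root is a break point of the lower envelope of the lines y = a_i + i · x (there are 5 lines, with slopes 0, 1, ..., 4). Only the lines that attain the minimum somewhere contribute to roots; other lines are dominated. Here the surviving (envelope) indices are i = 4, i = 3, i = 2, i = 1, i = 0.
Intersections between consecutive envelope lines give the roots: for adjacent envelope indices i < j the intersection is x = (a_i − a_j) / (j − i). Reading off the sorted break points: {-6, -4, -1, 3}.
Verification: at each break x_0, at least two indices attain the minimum of min_i(a_i + i · x_0).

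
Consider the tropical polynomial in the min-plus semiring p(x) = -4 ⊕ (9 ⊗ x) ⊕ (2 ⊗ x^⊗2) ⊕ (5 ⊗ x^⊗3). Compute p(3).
p(3) = -4

A tropical monomial a ⊗ x^⊗i evaluates to a + i · x. Evaluating each term at x = 3:
  Term 0 contributes -4 + 0 · 3 = -4
  Term 1 contributes 9 + 1 · 3 = 12
  Term 2 contributes 2 + 2 · 3 = 8
  Term 3 contributes 5 + 3 · 3 = 14
p(3) = ⊕ of these = min[-4, 12, 8, 14] = -4.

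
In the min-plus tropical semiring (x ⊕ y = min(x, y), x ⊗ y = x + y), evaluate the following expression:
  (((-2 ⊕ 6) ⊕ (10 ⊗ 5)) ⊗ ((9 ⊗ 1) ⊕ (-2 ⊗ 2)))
(((-2 ⊕ 6) ⊕ (10 ⊗ 5)) ⊗ ((9 ⊗ 1) ⊕ (-2 ⊗ 2))) = -2

Expand innermost to outermost. Recall ⊕ takes the minimum of its arguments and ⊗ takes their sum. Working out the expression (((-2 ⊕ 6) ⊕ (10 ⊗ 5)) ⊗ ((9 ⊗ 1) ⊕ (-2 ⊗ 2))) gives -2.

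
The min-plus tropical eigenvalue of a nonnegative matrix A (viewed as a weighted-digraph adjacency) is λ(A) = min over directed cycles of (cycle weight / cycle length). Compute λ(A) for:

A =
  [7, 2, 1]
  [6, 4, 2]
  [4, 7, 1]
λ(A) = 1

Enumerate directed cycles and compute their means (weight / length). Sample:
  cycle 0 → 0: weight = 7, length = 1, mean = 7/1 ≈ 7.000
  cycle 1 → 1: weight = 4, length = 1, mean = 4/1 ≈ 4.000
  cycle 2 → 2: weight = 1, length = 1, mean = 1/1 ≈ 1.000
  cycle 0 → 1 → 0: weight = 8, length = 2, mean = 8/2 ≈ 4.000
  cycle 0 → 2 → 0: weight = 5, length = 2, mean = 5/2 ≈ 2.500
  cycle 1 → 0 → 1: weight = 8, length = 2, mean = 8/2 ≈ 4.000
Minimum mean = 1.000, attained e.g. along the cycle 2 → 2 with weight 1 and length 1. So λ(A) = 1/1 = 1.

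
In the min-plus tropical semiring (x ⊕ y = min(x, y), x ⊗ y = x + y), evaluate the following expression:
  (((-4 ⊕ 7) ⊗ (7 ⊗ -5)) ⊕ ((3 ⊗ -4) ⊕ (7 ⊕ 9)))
(((-4 ⊕ 7) ⊗ (7 ⊗ -5)) ⊕ ((3 ⊗ -4) ⊕ (7 ⊕ 9))) = -2

Expand innermost to outermost. Recall ⊕ takes the minimum of its arguments and ⊗ takes their sum. Working out the expression (((-4 ⊕ 7) ⊗ (7 ⊗ -5)) ⊕ ((3 ⊗ -4) ⊕ (7 ⊕ 9))) gives -2.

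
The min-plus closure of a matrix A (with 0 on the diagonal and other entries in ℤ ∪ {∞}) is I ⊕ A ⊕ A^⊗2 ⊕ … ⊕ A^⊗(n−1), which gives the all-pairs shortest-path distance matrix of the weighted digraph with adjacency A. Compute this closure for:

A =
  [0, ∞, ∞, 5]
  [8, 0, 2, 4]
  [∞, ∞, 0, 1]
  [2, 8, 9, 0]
Closure =
  [0, 13, 14, 5]
  [5, 0, 2, 3]
  [3, 9, 0, 1]
  [2, 8, 9, 0]

This is the Floyd-Warshall all-pairs shortest-path computation. For each intermediate vertex k = 0, 1, …, 3, update dist[i][j] ← min(dist[i][j], dist[i][k] + dist[k][j]). The final matrix gives, for each (i, j), the minimum total weight of any directed path from i to j (possibly empty when i = j).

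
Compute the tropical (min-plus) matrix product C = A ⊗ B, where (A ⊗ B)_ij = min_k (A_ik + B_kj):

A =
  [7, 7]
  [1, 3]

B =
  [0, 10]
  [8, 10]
A ⊗ B =
  [7, 17]
  [1, 11]

Apply the min-plus product entry-by-entry:
  C[0][0] = min over k of (A[0][0] + B[0][0] = 7 + 0 = 7, A[0][1] + B[1][0] = 7 + 8 = 15) = 7 (attained at k = 0)
  C[0][1] = min over k of (A[0][0] + B[0][1] = 7 + 10 = 17, A[0][1] + B[1][1] = 7 + 10 = 17) = 17 (attained at k = 0)
  C[1][0] = min over k of (A[1][0] + B[0][0] = 1 + 0 = 1, A[1][1] + B[1][0] = 3 + 8 = 11) = 1 (attained at k = 0)
  C[1][1] = min over k of (A[1][0] + B[0][1] = 1 + 10 = 11, A[1][1] + B[1][1] = 3 + 10 = 13) = 11 (attained at k = 0)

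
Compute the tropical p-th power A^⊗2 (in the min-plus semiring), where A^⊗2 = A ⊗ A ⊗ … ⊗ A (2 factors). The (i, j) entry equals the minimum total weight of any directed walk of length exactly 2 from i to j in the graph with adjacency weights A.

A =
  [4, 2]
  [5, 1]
A^⊗2 =
  [7, 3]
  [6, 2]

Each entry (A^⊗2)_ij equals the minimum over all length-2 walks i = v_0 → v_1 → … → v_2 = j of Σ_t A[v_t][v_{t+1}]. For example, for (i, j) = (0, 1) we minimise over 2 possible intermediate vertex sequences; the minimum is 3, attained along the walk 0 → 1 → 1.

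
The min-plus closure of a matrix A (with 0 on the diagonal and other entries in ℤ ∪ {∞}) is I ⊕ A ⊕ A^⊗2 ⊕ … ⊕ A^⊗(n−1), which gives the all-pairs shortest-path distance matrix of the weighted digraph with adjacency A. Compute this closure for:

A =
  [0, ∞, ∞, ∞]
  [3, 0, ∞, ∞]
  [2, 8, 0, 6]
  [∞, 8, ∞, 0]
Closure =
  [0, ∞, ∞, ∞]
  [3, 0, ∞, ∞]
  [2, 8, 0, 6]
  [11, 8, ∞, 0]

This is the Floyd-Warshall all-pairs shortest-path computation. For each intermediate vertex k = 0, 1, …, 3, update dist[i][j] ← min(dist[i][j], dist[i][k] + dist[k][j]). The final matrix gives, for each (i, j), the minimum total weight of any directed path from i to j (possibly empty when i = j).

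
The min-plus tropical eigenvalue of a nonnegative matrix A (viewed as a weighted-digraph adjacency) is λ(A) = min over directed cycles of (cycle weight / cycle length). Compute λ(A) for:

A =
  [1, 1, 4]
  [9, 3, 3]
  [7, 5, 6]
λ(A) = 1

Enumerate directed cycles and compute their means (weight / length). Sample:
  cycle 0 → 0: weight = 1, length = 1, mean = 1/1 ≈ 1.000
  cycle 1 → 1: weight = 3, length = 1, mean = 3/1 ≈ 3.000
  cycle 2 → 2: weight = 6, length = 1, mean = 6/1 ≈ 6.000
  cycle 0 → 1 → 0: weight = 10, length = 2, mean = 10/2 ≈ 5.000
  cycle 0 → 2 → 0: weight = 11, length = 2, mean = 11/2 ≈ 5.500
  cycle 1 → 0 → 1: weight = 10, length = 2, mean = 10/2 ≈ 5.000
Minimum mean = 1.000, attained e.g. along the cycle 0 → 0 with weight 1 and length 1. So λ(A) = 1/1 = 1.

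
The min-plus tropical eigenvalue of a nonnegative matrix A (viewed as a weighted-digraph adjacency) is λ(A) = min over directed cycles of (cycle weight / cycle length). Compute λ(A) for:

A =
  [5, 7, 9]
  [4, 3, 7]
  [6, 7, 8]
λ(A) = 3

Enumerate directed cycles and compute their means (weight / length). Sample:
  cycle 0 → 0: weight = 5, length = 1, mean = 5/1 ≈ 5.000
  cycle 1 → 1: weight = 3, length = 1, mean = 3/1 ≈ 3.000
  cycle 2 → 2: weight = 8, length = 1, mean = 8/1 ≈ 8.000
  cycle 0 → 1 → 0: weight = 11, length = 2, mean = 11/2 ≈ 5.500
  cycle 0 → 2 → 0: weight = 15, length = 2, mean = 15/2 ≈ 7.500
  cycle 1 → 0 → 1: weight = 11, length = 2, mean = 11/2 ≈ 5.500
Minimum mean = 3.000, attained e.g. along the cycle 1 → 1 with weight 3 and length 1. So λ(A) = 3/1 = 3.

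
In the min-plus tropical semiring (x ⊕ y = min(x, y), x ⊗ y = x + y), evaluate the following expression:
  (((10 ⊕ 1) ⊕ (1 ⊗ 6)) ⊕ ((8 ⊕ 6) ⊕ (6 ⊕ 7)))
(((10 ⊕ 1) ⊕ (1 ⊗ 6)) ⊕ ((8 ⊕ 6) ⊕ (6 ⊕ 7))) = 1

Expand innermost to outermost. Recall ⊕ takes the minimum of its arguments and ⊗ takes their sum. Working out the expression (((10 ⊕ 1) ⊕ (1 ⊗ 6)) ⊕ ((8 ⊕ 6) ⊕ (6 ⊕ 7))) gives 1.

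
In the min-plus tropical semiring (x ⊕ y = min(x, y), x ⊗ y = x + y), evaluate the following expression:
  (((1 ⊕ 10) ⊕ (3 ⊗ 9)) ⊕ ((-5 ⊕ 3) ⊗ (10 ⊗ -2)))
(((1 ⊕ 10) ⊕ (3 ⊗ 9)) ⊕ ((-5 ⊕ 3) ⊗ (10 ⊗ -2))) = 1

Expand innermost to outermost. Recall ⊕ takes the minimum of its arguments and ⊗ takes their sum. Working out the expression (((1 ⊕ 10) ⊕ (3 ⊗ 9)) ⊕ ((-5 ⊕ 3) ⊗ (10 ⊗ -2))) gives 1.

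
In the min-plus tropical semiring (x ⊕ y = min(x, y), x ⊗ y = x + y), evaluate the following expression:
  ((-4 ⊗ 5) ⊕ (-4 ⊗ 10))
((-4 ⊗ 5) ⊕ (-4 ⊗ 10)) = 1

Expand innermost to outermost. Recall ⊕ takes the minimum of its arguments and ⊗ takes their sum. Working out the expression ((-4 ⊗ 5) ⊕ (-4 ⊗ 10)) gives 1.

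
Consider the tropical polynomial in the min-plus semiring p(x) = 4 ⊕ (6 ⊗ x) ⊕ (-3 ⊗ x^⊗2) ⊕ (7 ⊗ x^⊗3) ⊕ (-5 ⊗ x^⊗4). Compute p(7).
p(7) = 4

A tropical monomial a ⊗ x^⊗i evaluates to a + i · x. Evaluating each term at x = 7:
  Term 0 contributes 4 + 0 · 7 = 4
  Term 1 contributes 6 + 1 · 7 = 13
  Term 2 contributes -3 + 2 · 7 = 11
  Term 3 contributes 7 + 3 · 7 = 28
  Term 4 contributes -5 + 4 · 7 = 23
p(7) = ⊕ of these = min[4, 13, 11, 28, 23] = 4.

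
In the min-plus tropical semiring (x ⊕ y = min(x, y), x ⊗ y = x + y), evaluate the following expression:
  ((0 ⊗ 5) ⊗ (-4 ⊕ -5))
((0 ⊗ 5) ⊗ (-4 ⊕ -5)) = 0

Expand innermost to outermost. Recall ⊕ takes the minimum of its arguments and ⊗ takes their sum. Working out the expression ((0 ⊗ 5) ⊗ (-4 ⊕ -5)) gives 0.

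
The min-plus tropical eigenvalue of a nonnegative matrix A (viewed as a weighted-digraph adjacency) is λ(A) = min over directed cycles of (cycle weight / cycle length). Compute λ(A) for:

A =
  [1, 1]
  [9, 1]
λ(A) = 1

Enumerate directed cycles and compute their means (weight / length). Sample:
  cycle 0 → 0: weight = 1, length = 1, mean = 1/1 ≈ 1.000
  cycle 1 → 1: weight = 1, length = 1, mean = 1/1 ≈ 1.000
  cycle 0 → 1 → 0: weight = 10, length = 2, mean = 10/2 ≈ 5.000
  cycle 1 → 0 → 1: weight = 10, length = 2, mean = 10/2 ≈ 5.000
Minimum mean = 1.000, attained e.g. along the cycle 0 → 0 with weight 1 and length 1. So λ(A) = 1/1 = 1.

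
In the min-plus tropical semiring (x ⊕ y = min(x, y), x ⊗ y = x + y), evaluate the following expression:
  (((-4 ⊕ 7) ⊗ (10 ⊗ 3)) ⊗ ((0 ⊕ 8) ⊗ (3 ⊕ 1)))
(((-4 ⊕ 7) ⊗ (10 ⊗ 3)) ⊗ ((0 ⊕ 8) ⊗ (3 ⊕ 1))) = 10

Expand innermost to outermost. Recall ⊕ takes the minimum of its arguments and ⊗ takes their sum. Working out the expression (((-4 ⊕ 7) ⊗ (10 ⊗ 3)) ⊗ ((0 ⊕ 8) ⊗ (3 ⊕ 1))) gives 10.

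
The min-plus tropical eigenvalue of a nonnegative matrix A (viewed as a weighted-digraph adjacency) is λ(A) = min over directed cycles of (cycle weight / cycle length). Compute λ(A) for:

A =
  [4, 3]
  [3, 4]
λ(A) = 3

Enumerate directed cycles and compute their means (weight / length). Sample:
  cycle 0 → 0: weight = 4, length = 1, mean = 4/1 ≈ 4.000
  cycle 1 → 1: weight = 4, length = 1, mean = 4/1 ≈ 4.000
  cycle 0 → 1 → 0: weight = 6, length = 2, mean = 6/2 ≈ 3.000
  cycle 1 → 0 → 1: weight = 6, length = 2, mean = 6/2 ≈ 3.000
Minimum mean = 3.000, attained e.g. along the cycle 0 → 1 → 0 with weight 6 and length 2. So λ(A) = 6/2 = 3.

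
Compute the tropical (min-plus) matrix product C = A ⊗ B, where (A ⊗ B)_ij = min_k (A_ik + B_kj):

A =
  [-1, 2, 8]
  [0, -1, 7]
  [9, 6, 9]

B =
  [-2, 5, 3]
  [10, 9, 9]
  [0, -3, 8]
A ⊗ B =
  [-3, 4, 2]
  [-2, 4, 3]
  [7, 6, 12]

Apply the min-plus product entry-by-entry:
  C[0][0] = min over k of (A[0][0] + B[0][0] = -1 + -2 = -3, A[0][1] + B[1][0] = 2 + 10 = 12, A[0][2] + B[2][0] = 8 + 0 = 8) = -3 (attained at k = 0)
  C[0][1] = min over k of (A[0][0] + B[0][1] = -1 + 5 = 4, A[0][1] + B[1][1] = 2 + 9 = 11, A[0][2] + B[2][1] = 8 + -3 = 5) = 4 (attained at k = 0)
  C[0][2] = min over k of (A[0][0] + B[0][2] = -1 + 3 = 2, A[0][1] + B[1][2] = 2 + 9 = 11, A[0][2] + B[2][2] = 8 + 8 = 16) = 2 (attained at k = 0)
  C[1][0] = min over k of (A[1][0] + B[0][0] = 0 + -2 = -2, A[1][1] + B[1][0] = -1 + 10 = 9, A[1][2] + B[2][0] = 7 + 0 = 7) = -2 (attained at k = 0)
  C[1][1] = min over k of (A[1][0] + B[0][1] = 0 + 5 = 5, A[1][1] + B[1][1] = -1 + 9 = 8, A[1][2] + B[2][1] = 7 + -3 = 4) = 4 (attained at k = 2)
  C[1][2] = min over k of (A[1][0] + B[0][2] = 0 + 3 = 3, A[1][1] + B[1][2] = -1 + 9 = 8, A[1][2] + B[2][2] = 7 + 8 = 15) = 3 (attained at k = 0)
  C[2][0] = min over k of (A[2][0] + B[0][0] = 9 + -2 = 7, A[2][1] + B[1][0] = 6 + 10 = 16, A[2][2] + B[2][0] = 9 + 0 = 9) = 7 (attained at k = 0)
  C[2][1] = min over k of (A[2][0] + B[0][1] = 9 + 5 = 14, A[2][1] + B[1][1] = 6 + 9 = 15, A[2][2] + B[2][1] = 9 + -3 = 6) = 6 (attained at k = 2)
  C[2][2] = min over k of (A[2][0] + B[0][2] = 9 + 3 = 12, A[2][1] + B[1][2] = 6 + 9 = 15, A[2][2] + B[2][2] = 9 + 8 = 17) = 12 (attained at k = 0)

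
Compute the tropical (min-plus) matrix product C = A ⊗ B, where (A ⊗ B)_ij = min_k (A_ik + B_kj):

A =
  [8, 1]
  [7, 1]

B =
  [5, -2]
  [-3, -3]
A ⊗ B =
  [-2, -2]
  [-2, -2]

Apply the min-plus product entry-by-entry:
  C[0][0] = min over k of (A[0][0] + B[0][0] = 8 + 5 = 13, A[0][1] + B[1][0] = 1 + -3 = -2) = -2 (attained at k = 1)
  C[0][1] = min over k of (A[0][0] + B[0][1] = 8 + -2 = 6, A[0][1] + B[1][1] = 1 + -3 = -2) = -2 (attained at k = 1)
  C[1][0] = min over k of (A[1][0] + B[0][0] = 7 + 5 = 12, A[1][1] + B[1][0] = 1 + -3 = -2) = -2 (attained at k = 1)
  C[1][1] = min over k of (A[1][0] + B[0][1] = 7 + -2 = 5, A[1][1] + B[1][1] = 1 + -3 = -2) = -2 (attained at k = 1)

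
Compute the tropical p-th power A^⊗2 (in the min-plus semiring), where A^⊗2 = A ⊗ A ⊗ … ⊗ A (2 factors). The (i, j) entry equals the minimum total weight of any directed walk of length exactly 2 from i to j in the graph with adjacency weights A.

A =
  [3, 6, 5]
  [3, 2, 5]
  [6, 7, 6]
A^⊗2 =
  [6, 8, 8]
  [5, 4, 7]
  [9, 9, 11]

Each entry (A^⊗2)_ij equals the minimum over all length-2 walks i = v_0 → v_1 → … → v_2 = j of Σ_t A[v_t][v_{t+1}]. For example, for (i, j) = (0, 2) we minimise over 3 possible intermediate vertex sequences; the minimum is 8, attained along the walk 0 → 0 → 2.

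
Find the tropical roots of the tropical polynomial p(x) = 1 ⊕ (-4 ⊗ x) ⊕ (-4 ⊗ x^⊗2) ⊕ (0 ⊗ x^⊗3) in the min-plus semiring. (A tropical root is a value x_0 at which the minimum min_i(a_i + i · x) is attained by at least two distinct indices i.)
Roots: {-4, 0, 5}

Each tropical root is a break point of the lower envelope of the lines y = a_i + i · x (there are 4 lines, with slopes 0, 1, ..., 3). Only the lines that attain the minimum somewhere contribute to roots; other lines are dominated. Here the surviving (envelope) indices are i = 3, i = 2, i = 1, i = 0.
Intersections between consecutive envelope lines give the roots: for adjacent envelope indices i < j the intersection is x = (a_i − a_j) / (j − i). Reading off the sorted break points: {-4, 0, 5}.
Verification: at each break x_0, at least two indices attain the minimum of min_i(a_i + i · x_0).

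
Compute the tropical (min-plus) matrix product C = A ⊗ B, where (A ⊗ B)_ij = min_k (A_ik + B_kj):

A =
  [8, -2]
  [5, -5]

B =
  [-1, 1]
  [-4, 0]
A ⊗ B =
  [-6, -2]
  [-9, -5]

Apply the min-plus product entry-by-entry:
  C[0][0] = min over k of (A[0][0] + B[0][0] = 8 + -1 = 7, A[0][1] + B[1][0] = -2 + -4 = -6) = -6 (attained at k = 1)
  C[0][1] = min over k of (A[0][0] + B[0][1] = 8 + 1 = 9, A[0][1] + B[1][1] = -2 + 0 = -2) = -2 (attained at k = 1)
  C[1][0] = min over k of (A[1][0] + B[0][0] = 5 + -1 = 4, A[1][1] + B[1][0] = -5 + -4 = -9) = -9 (attained at k = 1)
  C[1][1] = min over k of (A[1][0] + B[0][1] = 5 + 1 = 6, A[1][1] + B[1][1] = -5 + 0 = -5) = -5 (attained at k = 1)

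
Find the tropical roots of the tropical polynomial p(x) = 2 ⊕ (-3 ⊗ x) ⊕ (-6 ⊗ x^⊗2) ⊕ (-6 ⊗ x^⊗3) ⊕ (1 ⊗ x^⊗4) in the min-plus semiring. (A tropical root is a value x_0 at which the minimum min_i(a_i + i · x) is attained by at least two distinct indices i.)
Roots: {-7, 0, 3, 5}

Each tropical root is a break point of the lower envelope of the lines y = a_i + i · x (there are 5 lines, with slopes 0, 1, ..., 4). Only the lines that attain the minimum somewhere contribute to roots; other lines are dominated. Here the surviving (envelope) indices are i = 4, i = 3, i = 2, i = 1, i = 0.
Intersections between consecutive envelope lines give the roots: for adjacent envelope indices i < j the intersection is x = (a_i − a_j) / (j − i). Reading off the sorted break points: {-7, 0, 3, 5}.
Verification: at each break x_0, at least two indices attain the minimum of min_i(a_i + i · x_0).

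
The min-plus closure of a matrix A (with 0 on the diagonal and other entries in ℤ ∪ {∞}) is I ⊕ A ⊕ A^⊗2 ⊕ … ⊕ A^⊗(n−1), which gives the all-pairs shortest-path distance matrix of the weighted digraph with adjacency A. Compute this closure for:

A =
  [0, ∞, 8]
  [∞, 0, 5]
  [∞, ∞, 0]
Closure =
  [0, ∞, 8]
  [∞, 0, 5]
  [∞, ∞, 0]

This is the Floyd-Warshall all-pairs shortest-path computation. For each intermediate vertex k = 0, 1, …, 2, update dist[i][j] ← min(dist[i][j], dist[i][k] + dist[k][j]). The final matrix gives, for each (i, j), the minimum total weight of any directed path from i to j (possibly empty when i = j).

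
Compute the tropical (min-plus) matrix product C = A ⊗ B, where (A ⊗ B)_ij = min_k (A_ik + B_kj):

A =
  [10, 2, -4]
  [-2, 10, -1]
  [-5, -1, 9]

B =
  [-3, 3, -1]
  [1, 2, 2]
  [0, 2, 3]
A ⊗ B =
  [-4, -2, -1]
  [-5, 1, -3]
  [-8, -2, -6]

Apply the min-plus product entry-by-entry:
  C[0][0] = min over k of (A[0][0] + B[0][0] = 10 + -3 = 7, A[0][1] + B[1][0] = 2 + 1 = 3, A[0][2] + B[2][0] = -4 + 0 = -4) = -4 (attained at k = 2)
  C[0][1] = min over k of (A[0][0] + B[0][1] = 10 + 3 = 13, A[0][1] + B[1][1] = 2 + 2 = 4, A[0][2] + B[2][1] = -4 + 2 = -2) = -2 (attained at k = 2)
  C[0][2] = min over k of (A[0][0] + B[0][2] = 10 + -1 = 9, A[0][1] + B[1][2] = 2 + 2 = 4, A[0][2] + B[2][2] = -4 + 3 = -1) = -1 (attained at k = 2)
  C[1][0] = min over k of (A[1][0] + B[0][0] = -2 + -3 = -5, A[1][1] + B[1][0] = 10 + 1 = 11, A[1][2] + B[2][0] = -1 + 0 = -1) = -5 (attained at k = 0)
  C[1][1] = min over k of (A[1][0] + B[0][1] = -2 + 3 = 1, A[1][1] + B[1][1] = 10 + 2 = 12, A[1][2] + B[2][1] = -1 + 2 = 1) = 1 (attained at k = 0)
  C[1][2] = min over k of (A[1][0] + B[0][2] = -2 + -1 = -3, A[1][1] + B[1][2] = 10 + 2 = 12, A[1][2] + B[2][2] = -1 + 3 = 2) = -3 (attained at k = 0)
  C[2][0] = min over k of (A[2][0] + B[0][0] = -5 + -3 = -8, A[2][1] + B[1][0] = -1 + 1 = 0, A[2][2] + B[2][0] = 9 + 0 = 9) = -8 (attained at k = 0)
  C[2][1] = min over k of (A[2][0] + B[0][1] = -5 + 3 = -2, A[2][1] + B[1][1] = -1 + 2 = 1, A[2][2] + B[2][1] = 9 + 2 = 11) = -2 (attained at k = 0)
  C[2][2] = min over k of (A[2][0] + B[0][2] = -5 + -1 = -6, A[2][1] + B[1][2] = -1 + 2 = 1, A[2][2] + B[2][2] = 9 + 3 = 12) = -6 (attained at k = 0)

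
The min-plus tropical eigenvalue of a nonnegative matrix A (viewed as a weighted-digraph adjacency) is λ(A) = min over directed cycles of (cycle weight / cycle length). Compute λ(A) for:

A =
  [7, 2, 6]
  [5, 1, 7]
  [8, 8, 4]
λ(A) = 1

Enumerate directed cycles and compute their means (weight / length). Sample:
  cycle 0 → 0: weight = 7, length = 1, mean = 7/1 ≈ 7.000
  cycle 1 → 1: weight = 1, length = 1, mean = 1/1 ≈ 1.000
  cycle 2 → 2: weight = 4, length = 1, mean = 4/1 ≈ 4.000
  cycle 0 → 1 → 0: weight = 7, length = 2, mean = 7/2 ≈ 3.500
  cycle 0 → 2 → 0: weight = 14, length = 2, mean = 14/2 ≈ 7.000
  cycle 1 → 0 → 1: weight = 7, length = 2, mean = 7/2 ≈ 3.500
Minimum mean = 1.000, attained e.g. along the cycle 1 → 1 with weight 1 and length 1. So λ(A) = 1/1 = 1.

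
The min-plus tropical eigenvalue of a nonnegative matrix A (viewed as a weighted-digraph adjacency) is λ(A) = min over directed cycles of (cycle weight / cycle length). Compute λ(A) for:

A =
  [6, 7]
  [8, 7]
λ(A) = 6

Enumerate directed cycles and compute their means (weight / length). Sample:
  cycle 0 → 0: weight = 6, length = 1, mean = 6/1 ≈ 6.000
  cycle 1 → 1: weight = 7, length = 1, mean = 7/1 ≈ 7.000
  cycle 0 → 1 → 0: weight = 15, length = 2, mean = 15/2 ≈ 7.500
  cycle 1 → 0 → 1: weight = 15, length = 2, mean = 15/2 ≈ 7.500
Minimum mean = 6.000, attained e.g. along the cycle 0 → 0 with weight 6 and length 1. So λ(A) = 6/1 = 6.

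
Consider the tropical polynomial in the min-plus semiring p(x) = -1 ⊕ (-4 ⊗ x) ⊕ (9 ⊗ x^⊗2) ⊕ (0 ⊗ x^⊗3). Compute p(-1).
p(-1) = -5

A tropical monomial a ⊗ x^⊗i evaluates to a + i · x. Evaluating each term at x = -1:
  Term 0 contributes -1 + 0 · -1 = -1
  Term 1 contributes -4 + 1 · -1 = -5
  Term 2 contributes 9 + 2 · -1 = 7
  Term 3 contributes 0 + 3 · -1 = -3
p(-1) = ⊕ of these = min[-1, -5, 7, -3] = -5.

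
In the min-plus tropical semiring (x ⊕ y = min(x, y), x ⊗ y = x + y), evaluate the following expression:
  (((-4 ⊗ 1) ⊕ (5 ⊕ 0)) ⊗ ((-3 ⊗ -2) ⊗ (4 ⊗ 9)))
(((-4 ⊗ 1) ⊕ (5 ⊕ 0)) ⊗ ((-3 ⊗ -2) ⊗ (4 ⊗ 9))) = 5

Expand innermost to outermost. Recall ⊕ takes the minimum of its arguments and ⊗ takes their sum. Working out the expression (((-4 ⊗ 1) ⊕ (5 ⊕ 0)) ⊗ ((-3 ⊗ -2) ⊗ (4 ⊗ 9))) gives 5.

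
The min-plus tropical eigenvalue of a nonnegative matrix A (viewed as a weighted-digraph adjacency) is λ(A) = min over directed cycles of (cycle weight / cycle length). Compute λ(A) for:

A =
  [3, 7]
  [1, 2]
λ(A) = 2

Enumerate directed cycles and compute their means (weight / length). Sample:
  cycle 0 → 0: weight = 3, length = 1, mean = 3/1 ≈ 3.000
  cycle 1 → 1: weight = 2, length = 1, mean = 2/1 ≈ 2.000
  cycle 0 → 1 → 0: weight = 8, length = 2, mean = 8/2 ≈ 4.000
  cycle 1 → 0 → 1: weight = 8, length = 2, mean = 8/2 ≈ 4.000
Minimum mean = 2.000, attained e.g. along the cycle 1 → 1 with weight 2 and length 1. So λ(A) = 2/1 = 2.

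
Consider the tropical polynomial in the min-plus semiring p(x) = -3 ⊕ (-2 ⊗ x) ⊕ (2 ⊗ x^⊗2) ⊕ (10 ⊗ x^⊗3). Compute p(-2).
p(-2) = -4

A tropical monomial a ⊗ x^⊗i evaluates to a + i · x. Evaluating each term at x = -2:
  Term 0 contributes -3 + 0 · -2 = -3
  Term 1 contributes -2 + 1 · -2 = -4
  Term 2 contributes 2 + 2 · -2 = -2
  Term 3 contributes 10 + 3 · -2 = 4
p(-2) = ⊕ of these = min[-3, -4, -2, 4] = -4.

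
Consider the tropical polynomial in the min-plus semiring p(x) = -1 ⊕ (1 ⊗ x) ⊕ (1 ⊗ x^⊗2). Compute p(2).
p(2) = -1

A tropical monomial a ⊗ x^⊗i evaluates to a + i · x. Evaluating each term at x = 2:
  Term 0 contributes -1 + 0 · 2 = -1
  Term 1 contributes 1 + 1 · 2 = 3
  Term 2 contributes 1 + 2 · 2 = 5
p(2) = ⊕ of these = min[-1, 3, 5] = -1.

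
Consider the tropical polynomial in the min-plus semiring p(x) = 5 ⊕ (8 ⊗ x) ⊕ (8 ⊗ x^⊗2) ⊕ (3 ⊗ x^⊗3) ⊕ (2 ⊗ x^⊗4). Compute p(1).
p(1) = 5

A tropical monomial a ⊗ x^⊗i evaluates to a + i · x. Evaluating each term at x = 1:
  Term 0 contributes 5 + 0 · 1 = 5
  Term 1 contributes 8 + 1 · 1 = 9
  Term 2 contributes 8 + 2 · 1 = 10
  Term 3 contributes 3 + 3 · 1 = 6
  Term 4 contributes 2 + 4 · 1 = 6
p(1) = ⊕ of these = min[5, 9, 10, 6, 6] = 5.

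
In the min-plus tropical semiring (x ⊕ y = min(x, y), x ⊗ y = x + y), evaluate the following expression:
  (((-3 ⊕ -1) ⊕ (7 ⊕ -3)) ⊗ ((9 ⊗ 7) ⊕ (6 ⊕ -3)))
(((-3 ⊕ -1) ⊕ (7 ⊕ -3)) ⊗ ((9 ⊗ 7) ⊕ (6 ⊕ -3))) = -6

Expand innermost to outermost. Recall ⊕ takes the minimum of its arguments and ⊗ takes their sum. Working out the expression (((-3 ⊕ -1) ⊕ (7 ⊕ -3)) ⊗ ((9 ⊗ 7) ⊕ (6 ⊕ -3))) gives -6.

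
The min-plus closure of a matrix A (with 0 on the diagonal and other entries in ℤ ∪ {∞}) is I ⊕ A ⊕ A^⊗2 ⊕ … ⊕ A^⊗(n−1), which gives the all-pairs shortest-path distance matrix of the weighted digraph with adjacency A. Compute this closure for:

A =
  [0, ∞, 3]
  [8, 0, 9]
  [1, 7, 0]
Closure =
  [0, 10, 3]
  [8, 0, 9]
  [1, 7, 0]

This is the Floyd-Warshall all-pairs shortest-path computation. For each intermediate vertex k = 0, 1, …, 2, update dist[i][j] ← min(dist[i][j], dist[i][k] + dist[k][j]). The final matrix gives, for each (i, j), the minimum total weight of any directed path from i to j (possibly empty when i = j).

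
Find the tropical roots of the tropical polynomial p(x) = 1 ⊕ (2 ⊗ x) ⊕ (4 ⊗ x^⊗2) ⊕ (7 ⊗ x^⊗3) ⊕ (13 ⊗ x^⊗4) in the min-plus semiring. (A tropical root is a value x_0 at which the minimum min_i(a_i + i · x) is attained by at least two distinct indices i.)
Roots: {-6, -3, -2, -1}

Each tropical root is a break point of the lower envelope of the lines y = a_i + i · x (there are 5 lines, with slopes 0, 1, ..., 4). Only the lines that attain the minimum somewhere contribute to roots; other lines are dominated. Here the surviving (envelope) indices are i = 4, i = 3, i = 2, i = 1, i = 0.
Intersections between consecutive envelope lines give the roots: for adjacent envelope indices i < j the intersection is x = (a_i − a_j) / (j − i). Reading off the sorted break points: {-6, -3, -2, -1}.
Verification: at each break x_0, at least two indices attain the minimum of min_i(a_i + i · x_0).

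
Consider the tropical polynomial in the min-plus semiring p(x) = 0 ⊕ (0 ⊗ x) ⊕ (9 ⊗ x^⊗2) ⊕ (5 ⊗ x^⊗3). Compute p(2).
p(2) = 0

A tropical monomial a ⊗ x^⊗i evaluates to a + i · x. Evaluating each term at x = 2:
  Term 0 contributes 0 + 0 · 2 = 0
  Term 1 contributes 0 + 1 · 2 = 2
  Term 2 contributes 9 + 2 · 2 = 13
  Term 3 contributes 5 + 3 · 2 = 11
p(2) = ⊕ of these = min[0, 2, 13, 11] = 0.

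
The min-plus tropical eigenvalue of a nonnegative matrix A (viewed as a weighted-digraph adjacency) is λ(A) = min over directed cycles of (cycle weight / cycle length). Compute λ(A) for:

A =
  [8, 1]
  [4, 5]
λ(A) = 5/2

Enumerate directed cycles and compute their means (weight / length). Sample:
  cycle 0 → 0: weight = 8, length = 1, mean = 8/1 ≈ 8.000
  cycle 1 → 1: weight = 5, length = 1, mean = 5/1 ≈ 5.000
  cycle 0 → 1 → 0: weight = 5, length = 2, mean = 5/2 ≈ 2.500
  cycle 1 → 0 → 1: weight = 5, length = 2, mean = 5/2 ≈ 2.500
Minimum mean = 2.500, attained e.g. along the cycle 0 → 1 → 0 with weight 5 and length 2. So λ(A) = 5/2 = 5/2.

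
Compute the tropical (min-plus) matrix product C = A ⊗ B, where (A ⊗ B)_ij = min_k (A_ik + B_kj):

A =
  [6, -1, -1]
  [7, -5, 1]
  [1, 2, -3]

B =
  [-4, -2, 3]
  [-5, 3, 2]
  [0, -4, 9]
A ⊗ B =
  [-6, -5, 1]
  [-10, -3, -3]
  [-3, -7, 4]

Apply the min-plus product entry-by-entry:
  C[0][0] = min over k of (A[0][0] + B[0][0] = 6 + -4 = 2, A[0][1] + B[1][0] = -1 + -5 = -6, A[0][2] + B[2][0] = -1 + 0 = -1) = -6 (attained at k = 1)
  C[0][1] = min over k of (A[0][0] + B[0][1] = 6 + -2 = 4, A[0][1] + B[1][1] = -1 + 3 = 2, A[0][2] + B[2][1] = -1 + -4 = -5) = -5 (attained at k = 2)
  C[0][2] = min over k of (A[0][0] + B[0][2] = 6 + 3 = 9, A[0][1] + B[1][2] = -1 + 2 = 1, A[0][2] + B[2][2] = -1 + 9 = 8) = 1 (attained at k = 1)
  C[1][0] = min over k of (A[1][0] + B[0][0] = 7 + -4 = 3, A[1][1] + B[1][0] = -5 + -5 = -10, A[1][2] + B[2][0] = 1 + 0 = 1) = -10 (attained at k = 1)
  C[1][1] = min over k of (A[1][0] + B[0][1] = 7 + -2 = 5, A[1][1] + B[1][1] = -5 + 3 = -2, A[1][2] + B[2][1] = 1 + -4 = -3) = -3 (attained at k = 2)
  C[1][2] = min over k of (A[1][0] + B[0][2] = 7 + 3 = 10, A[1][1] + B[1][2] = -5 + 2 = -3, A[1][2] + B[2][2] = 1 + 9 = 10) = -3 (attained at k = 1)
  C[2][0] = min over k of (A[2][0] + B[0][0] = 1 + -4 = -3, A[2][1] + B[1][0] = 2 + -5 = -3, A[2][2] + B[2][0] = -3 + 0 = -3) = -3 (attained at k = 0)
  C[2][1] = min over k of (A[2][0] + B[0][1] = 1 + -2 = -1, A[2][1] + B[1][1] = 2 + 3 = 5, A[2][2] + B[2][1] = -3 + -4 = -7) = -7 (attained at k = 2)
  C[2][2] = min over k of (A[2][0] + B[0][2] = 1 + 3 = 4, A[2][1] + B[1][2] = 2 + 2 = 4, A[2][2] + B[2][2] = -3 + 9 = 6) = 4 (attained at k = 0)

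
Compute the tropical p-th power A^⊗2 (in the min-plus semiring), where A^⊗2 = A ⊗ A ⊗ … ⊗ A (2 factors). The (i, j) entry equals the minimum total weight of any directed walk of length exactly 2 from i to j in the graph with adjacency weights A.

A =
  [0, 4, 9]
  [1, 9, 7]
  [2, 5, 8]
A^⊗2 =
  [0, 4, 9]
  [1, 5, 10]
  [2, 6, 11]

Each entry (A^⊗2)_ij equals the minimum over all length-2 walks i = v_0 → v_1 → … → v_2 = j of Σ_t A[v_t][v_{t+1}]. For example, for (i, j) = (0, 2) we minimise over 3 possible intermediate vertex sequences; the minimum is 9, attained along the walk 0 → 0 → 2.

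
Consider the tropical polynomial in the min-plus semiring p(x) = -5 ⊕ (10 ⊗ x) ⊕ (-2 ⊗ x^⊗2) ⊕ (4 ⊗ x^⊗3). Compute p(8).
p(8) = -5

A tropical monomial a ⊗ x^⊗i evaluates to a + i · x. Evaluating each term at x = 8:
  Term 0 contributes -5 + 0 · 8 = -5
  Term 1 contributes 10 + 1 · 8 = 18
  Term 2 contributes -2 + 2 · 8 = 14
  Term 3 contributes 4 + 3 · 8 = 28
p(8) = ⊕ of these = min[-5, 18, 14, 28] = -5.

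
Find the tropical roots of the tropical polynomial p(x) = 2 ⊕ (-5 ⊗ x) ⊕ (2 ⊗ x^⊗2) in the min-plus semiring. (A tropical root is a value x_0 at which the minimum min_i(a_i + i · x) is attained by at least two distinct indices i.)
Roots: {-7, 7}

Each tropical root is a break point of the lower envelope of the lines y = a_i + i · x (there are 3 lines, with slopes 0, 1, ..., 2). Only the lines that attain the minimum somewhere contribute to roots; other lines are dominated. Here the surviving (envelope) indices are i = 2, i = 1, i = 0.
Intersections between consecutive envelope lines give the roots: for adjacent envelope indices i < j the intersection is x = (a_i − a_j) / (j − i). Reading off the sorted break points: {-7, 7}.
Verification: at each break x_0, at least two indices attain the minimum of min_i(a_i + i · x_0).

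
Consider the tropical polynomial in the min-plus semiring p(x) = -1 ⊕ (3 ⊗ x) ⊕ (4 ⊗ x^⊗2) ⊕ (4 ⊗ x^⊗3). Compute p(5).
p(5) = -1

A tropical monomial a ⊗ x^⊗i evaluates to a + i · x. Evaluating each term at x = 5:
  Term 0 contributes -1 + 0 · 5 = -1
  Term 1 contributes 3 + 1 · 5 = 8
  Term 2 contributes 4 + 2 · 5 = 14
  Term 3 contributes 4 + 3 · 5 = 19
p(5) = ⊕ of these = min[-1, 8, 14, 19] = -1.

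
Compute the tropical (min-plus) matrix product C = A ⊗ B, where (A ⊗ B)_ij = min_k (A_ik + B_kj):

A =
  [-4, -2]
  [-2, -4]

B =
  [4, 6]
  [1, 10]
A ⊗ B =
  [-1, 2]
  [-3, 4]

Apply the min-plus product entry-by-entry:
  C[0][0] = min over k of (A[0][0] + B[0][0] = -4 + 4 = 0, A[0][1] + B[1][0] = -2 + 1 = -1) = -1 (attained at k = 1)
  C[0][1] = min over k of (A[0][0] + B[0][1] = -4 + 6 = 2, A[0][1] + B[1][1] = -2 + 10 = 8) = 2 (attained at k = 0)
  C[1][0] = min over k of (A[1][0] + B[0][0] = -2 + 4 = 2, A[1][1] + B[1][0] = -4 + 1 = -3) = -3 (attained at k = 1)
  C[1][1] = min over k of (A[1][0] + B[0][1] = -2 + 6 = 4, A[1][1] + B[1][1] = -4 + 10 = 6) = 4 (attained at k = 0)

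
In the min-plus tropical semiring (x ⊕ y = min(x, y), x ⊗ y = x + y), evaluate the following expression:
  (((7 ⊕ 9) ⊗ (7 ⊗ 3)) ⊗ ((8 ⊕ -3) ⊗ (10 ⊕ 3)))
(((7 ⊕ 9) ⊗ (7 ⊗ 3)) ⊗ ((8 ⊕ -3) ⊗ (10 ⊕ 3))) = 17

Expand innermost to outermost. Recall ⊕ takes the minimum of its arguments and ⊗ takes their sum. Working out the expression (((7 ⊕ 9) ⊗ (7 ⊗ 3)) ⊗ ((8 ⊕ -3) ⊗ (10 ⊕ 3))) gives 17.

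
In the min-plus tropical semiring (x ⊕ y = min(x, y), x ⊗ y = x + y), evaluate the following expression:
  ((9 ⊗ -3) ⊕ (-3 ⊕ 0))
((9 ⊗ -3) ⊕ (-3 ⊕ 0)) = -3

Expand innermost to outermost. Recall ⊕ takes the minimum of its arguments and ⊗ takes their sum. Working out the expression ((9 ⊗ -3) ⊕ (-3 ⊕ 0)) gives -3.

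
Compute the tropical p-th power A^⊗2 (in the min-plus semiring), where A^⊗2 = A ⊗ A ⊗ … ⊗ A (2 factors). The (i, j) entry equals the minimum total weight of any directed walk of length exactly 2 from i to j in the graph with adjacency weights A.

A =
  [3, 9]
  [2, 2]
A^⊗2 =
  [6, 11]
  [4, 4]

Each entry (A^⊗2)_ij equals the minimum over all length-2 walks i = v_0 → v_1 → … → v_2 = j of Σ_t A[v_t][v_{t+1}]. For example, for (i, j) = (0, 1) we minimise over 2 possible intermediate vertex sequences; the minimum is 11, attained along the walk 0 → 1 → 1.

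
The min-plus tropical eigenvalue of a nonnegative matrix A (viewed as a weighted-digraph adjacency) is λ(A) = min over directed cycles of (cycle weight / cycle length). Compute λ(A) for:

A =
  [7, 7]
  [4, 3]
λ(A) = 3

Enumerate directed cycles and compute their means (weight / length). Sample:
  cycle 0 → 0: weight = 7, length = 1, mean = 7/1 ≈ 7.000
  cycle 1 → 1: weight = 3, length = 1, mean = 3/1 ≈ 3.000
  cycle 0 → 1 → 0: weight = 11, length = 2, mean = 11/2 ≈ 5.500
  cycle 1 → 0 → 1: weight = 11, length = 2, mean = 11/2 ≈ 5.500
Minimum mean = 3.000, attained e.g. along the cycle 1 → 1 with weight 3 and length 1. So λ(A) = 3/1 = 3.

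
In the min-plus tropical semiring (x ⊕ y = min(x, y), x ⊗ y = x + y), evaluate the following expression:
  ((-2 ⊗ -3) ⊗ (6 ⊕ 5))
((-2 ⊗ -3) ⊗ (6 ⊕ 5)) = 0

Expand innermost to outermost. Recall ⊕ takes the minimum of its arguments and ⊗ takes their sum. Working out the expression ((-2 ⊗ -3) ⊗ (6 ⊕ 5)) gives 0.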